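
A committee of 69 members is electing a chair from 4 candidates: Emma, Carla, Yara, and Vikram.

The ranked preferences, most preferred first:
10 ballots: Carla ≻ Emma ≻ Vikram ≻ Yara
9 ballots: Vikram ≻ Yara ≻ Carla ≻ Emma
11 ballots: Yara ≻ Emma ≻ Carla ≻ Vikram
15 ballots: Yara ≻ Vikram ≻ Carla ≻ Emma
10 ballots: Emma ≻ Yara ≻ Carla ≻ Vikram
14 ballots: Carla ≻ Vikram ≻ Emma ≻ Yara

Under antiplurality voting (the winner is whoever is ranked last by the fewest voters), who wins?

Carla

Last-place votes: Emma 24, Carla 0, Yara 24, Vikram 21.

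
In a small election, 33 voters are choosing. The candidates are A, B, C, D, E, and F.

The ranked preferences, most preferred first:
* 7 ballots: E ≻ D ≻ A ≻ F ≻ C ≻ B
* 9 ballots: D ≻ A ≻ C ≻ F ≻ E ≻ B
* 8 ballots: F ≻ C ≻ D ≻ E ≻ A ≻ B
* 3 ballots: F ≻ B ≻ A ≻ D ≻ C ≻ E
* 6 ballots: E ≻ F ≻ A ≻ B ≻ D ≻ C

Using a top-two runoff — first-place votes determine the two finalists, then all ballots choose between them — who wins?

Round 1 first-place votes: A 0, B 0, C 0, D 9, E 13, F 11. E and F advance.
Runoff: E is ranked above F on 13 ballots, F above E on 20.

F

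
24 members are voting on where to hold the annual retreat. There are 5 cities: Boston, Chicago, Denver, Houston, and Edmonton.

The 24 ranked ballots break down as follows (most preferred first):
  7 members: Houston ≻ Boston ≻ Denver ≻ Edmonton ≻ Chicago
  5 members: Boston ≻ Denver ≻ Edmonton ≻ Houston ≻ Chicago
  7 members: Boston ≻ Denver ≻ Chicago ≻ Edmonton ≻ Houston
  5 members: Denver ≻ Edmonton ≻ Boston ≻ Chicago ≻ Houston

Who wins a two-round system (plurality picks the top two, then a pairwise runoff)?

Round 1 first-place votes: Boston 12, Chicago 0, Denver 5, Houston 7, Edmonton 0. Boston and Houston advance.
Runoff: Boston is ranked above Houston on 17 ballots, Houston above Boston on 7.

Boston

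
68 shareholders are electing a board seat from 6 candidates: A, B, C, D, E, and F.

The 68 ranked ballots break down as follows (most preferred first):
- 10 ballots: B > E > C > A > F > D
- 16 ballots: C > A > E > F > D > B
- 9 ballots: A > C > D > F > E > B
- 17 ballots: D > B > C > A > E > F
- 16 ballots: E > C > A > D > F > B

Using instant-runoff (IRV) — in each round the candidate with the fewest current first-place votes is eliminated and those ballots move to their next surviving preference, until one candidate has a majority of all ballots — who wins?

Round 1: A 9, B 10, C 16, D 17, E 16, F 0. F eliminated.
Round 2: A 9, B 10, C 16, D 17, E 16. A eliminated.
Round 3: B 10, C 25, D 17, E 16. B eliminated.
Round 4: C 25, D 17, E 26. D eliminated.
Round 5: C 42, E 26. C has a majority (≥35).

C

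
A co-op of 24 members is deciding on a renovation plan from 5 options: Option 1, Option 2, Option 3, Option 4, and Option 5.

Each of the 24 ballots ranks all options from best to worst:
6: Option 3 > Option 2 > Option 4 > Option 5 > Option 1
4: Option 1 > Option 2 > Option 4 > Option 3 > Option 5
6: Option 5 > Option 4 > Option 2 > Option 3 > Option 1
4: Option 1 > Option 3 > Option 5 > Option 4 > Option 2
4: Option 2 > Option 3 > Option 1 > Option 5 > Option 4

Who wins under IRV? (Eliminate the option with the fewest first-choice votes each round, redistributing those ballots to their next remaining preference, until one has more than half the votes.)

Option 3

Round 1: Option 1 8, Option 2 4, Option 3 6, Option 4 0, Option 5 6. Option 4 eliminated.
Round 2: Option 1 8, Option 2 4, Option 3 6, Option 5 6. Option 2 eliminated.
Round 3: Option 1 8, Option 3 10, Option 5 6. Option 5 eliminated.
Round 4: Option 1 8, Option 3 16. Option 3 has a majority (≥13).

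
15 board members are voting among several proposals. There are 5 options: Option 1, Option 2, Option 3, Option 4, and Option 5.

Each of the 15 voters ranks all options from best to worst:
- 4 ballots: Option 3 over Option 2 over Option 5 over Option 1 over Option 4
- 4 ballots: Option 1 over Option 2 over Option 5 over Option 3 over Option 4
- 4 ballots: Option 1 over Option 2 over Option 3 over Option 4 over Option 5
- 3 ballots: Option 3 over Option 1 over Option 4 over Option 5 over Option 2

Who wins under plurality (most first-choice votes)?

First-place votes: Option 1 8, Option 2 0, Option 3 7, Option 4 0, Option 5 0.

Option 1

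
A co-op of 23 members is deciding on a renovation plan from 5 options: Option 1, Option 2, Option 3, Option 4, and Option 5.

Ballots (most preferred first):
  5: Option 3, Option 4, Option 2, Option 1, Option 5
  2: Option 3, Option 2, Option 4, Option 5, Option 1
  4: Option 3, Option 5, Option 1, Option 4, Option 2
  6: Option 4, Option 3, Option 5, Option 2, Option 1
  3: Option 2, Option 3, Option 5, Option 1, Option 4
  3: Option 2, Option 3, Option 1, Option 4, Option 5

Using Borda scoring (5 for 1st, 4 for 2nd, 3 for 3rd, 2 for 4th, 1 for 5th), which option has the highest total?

Option 1: 5×2 + 2×1 + 4×3 + 6×1 + 3×2 + 3×3 = 45
Option 2: 5×3 + 2×4 + 4×1 + 6×2 + 3×5 + 3×5 = 69
Option 3: 5×5 + 2×5 + 4×5 + 6×4 + 3×4 + 3×4 = 103
Option 4: 5×4 + 2×3 + 4×2 + 6×5 + 3×1 + 3×2 = 73
Option 5: 5×1 + 2×2 + 4×4 + 6×3 + 3×3 + 3×1 = 55

Option 3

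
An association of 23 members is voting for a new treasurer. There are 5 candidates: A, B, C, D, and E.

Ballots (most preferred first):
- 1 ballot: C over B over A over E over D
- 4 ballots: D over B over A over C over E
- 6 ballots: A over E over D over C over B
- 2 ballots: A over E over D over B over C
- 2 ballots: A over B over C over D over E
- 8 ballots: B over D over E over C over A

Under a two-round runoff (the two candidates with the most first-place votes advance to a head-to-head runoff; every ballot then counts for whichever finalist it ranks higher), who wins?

B

Round 1 first-place votes: A 10, B 8, C 1, D 4, E 0. A and B advance.
Runoff: A is ranked above B on 10 ballots, B above A on 13.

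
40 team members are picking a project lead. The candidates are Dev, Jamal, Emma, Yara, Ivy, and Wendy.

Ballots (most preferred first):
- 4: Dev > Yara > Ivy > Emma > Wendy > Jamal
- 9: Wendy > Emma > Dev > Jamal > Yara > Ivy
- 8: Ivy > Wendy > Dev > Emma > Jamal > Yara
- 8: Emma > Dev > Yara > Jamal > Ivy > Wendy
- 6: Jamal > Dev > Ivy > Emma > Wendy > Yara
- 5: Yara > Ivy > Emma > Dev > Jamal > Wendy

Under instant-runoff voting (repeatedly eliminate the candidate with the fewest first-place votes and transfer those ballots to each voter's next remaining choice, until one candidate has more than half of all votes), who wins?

Round 1: Dev 4, Jamal 6, Emma 8, Yara 5, Ivy 8, Wendy 9. Dev eliminated.
Round 2: Jamal 6, Emma 8, Yara 9, Ivy 8, Wendy 9. Jamal eliminated.
Round 3: Emma 8, Yara 9, Ivy 14, Wendy 9. Emma eliminated.
Round 4: Yara 17, Ivy 14, Wendy 9. Wendy eliminated.
Round 5: Yara 26, Ivy 14. Yara has a majority (≥21).

Yara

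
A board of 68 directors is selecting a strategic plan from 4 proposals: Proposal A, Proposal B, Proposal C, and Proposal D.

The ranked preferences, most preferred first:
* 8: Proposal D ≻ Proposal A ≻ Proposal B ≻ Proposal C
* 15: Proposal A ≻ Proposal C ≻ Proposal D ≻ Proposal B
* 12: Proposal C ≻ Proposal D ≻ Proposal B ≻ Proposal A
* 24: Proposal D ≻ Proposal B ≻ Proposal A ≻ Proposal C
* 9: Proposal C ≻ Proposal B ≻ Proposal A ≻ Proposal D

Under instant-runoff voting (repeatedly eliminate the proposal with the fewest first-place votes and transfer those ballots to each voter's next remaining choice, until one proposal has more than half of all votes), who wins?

Proposal C

Round 1: Proposal A 15, Proposal B 0, Proposal C 21, Proposal D 32. Proposal B eliminated.
Round 2: Proposal A 15, Proposal C 21, Proposal D 32. Proposal A eliminated.
Round 3: Proposal C 36, Proposal D 32. Proposal C has a majority (≥35).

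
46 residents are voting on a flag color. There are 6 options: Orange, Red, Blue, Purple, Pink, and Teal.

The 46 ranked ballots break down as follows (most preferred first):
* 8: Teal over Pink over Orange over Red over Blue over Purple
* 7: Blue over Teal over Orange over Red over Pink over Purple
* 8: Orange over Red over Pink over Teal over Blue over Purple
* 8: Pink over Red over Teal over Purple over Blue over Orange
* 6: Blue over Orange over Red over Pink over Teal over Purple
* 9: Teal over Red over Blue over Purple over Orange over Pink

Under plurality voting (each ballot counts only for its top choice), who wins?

Teal

First-place votes: Orange 8, Red 0, Blue 13, Purple 0, Pink 8, Teal 17.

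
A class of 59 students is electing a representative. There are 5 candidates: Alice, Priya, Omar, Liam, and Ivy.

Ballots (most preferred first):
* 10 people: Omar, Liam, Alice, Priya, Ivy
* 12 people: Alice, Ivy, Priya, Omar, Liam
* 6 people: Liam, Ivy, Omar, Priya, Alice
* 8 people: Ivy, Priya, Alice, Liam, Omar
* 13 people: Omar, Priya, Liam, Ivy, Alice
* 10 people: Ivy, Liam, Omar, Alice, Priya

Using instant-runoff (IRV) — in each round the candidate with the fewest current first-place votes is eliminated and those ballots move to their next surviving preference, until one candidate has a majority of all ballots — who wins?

Round 1: Alice 12, Priya 0, Omar 23, Liam 6, Ivy 18. Priya eliminated.
Round 2: Alice 12, Omar 23, Liam 6, Ivy 18. Liam eliminated.
Round 3: Alice 12, Omar 23, Ivy 24. Alice eliminated.
Round 4: Omar 23, Ivy 36. Ivy has a majority (≥30).

Ivy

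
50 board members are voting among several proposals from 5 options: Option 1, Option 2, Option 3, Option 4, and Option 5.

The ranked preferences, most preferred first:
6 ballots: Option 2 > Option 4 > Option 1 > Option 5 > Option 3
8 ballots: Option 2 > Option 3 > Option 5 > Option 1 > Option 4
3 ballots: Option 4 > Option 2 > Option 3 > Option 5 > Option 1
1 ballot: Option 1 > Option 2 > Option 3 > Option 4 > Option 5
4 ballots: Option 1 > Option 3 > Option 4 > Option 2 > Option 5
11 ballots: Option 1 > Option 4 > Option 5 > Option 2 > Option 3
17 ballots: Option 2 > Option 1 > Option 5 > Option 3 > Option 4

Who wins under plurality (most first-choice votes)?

First-place votes: Option 1 16, Option 2 31, Option 3 0, Option 4 3, Option 5 0.

Option 2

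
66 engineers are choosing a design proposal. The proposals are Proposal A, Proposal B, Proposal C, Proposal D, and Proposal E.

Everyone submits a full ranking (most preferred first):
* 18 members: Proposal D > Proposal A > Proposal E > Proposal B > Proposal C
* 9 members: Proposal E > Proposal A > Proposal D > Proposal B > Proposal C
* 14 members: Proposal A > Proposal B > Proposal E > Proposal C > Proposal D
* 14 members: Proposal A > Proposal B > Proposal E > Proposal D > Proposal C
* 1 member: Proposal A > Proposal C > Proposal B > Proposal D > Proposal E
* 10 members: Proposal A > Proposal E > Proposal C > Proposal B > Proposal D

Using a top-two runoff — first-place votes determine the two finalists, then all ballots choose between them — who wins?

Round 1 first-place votes: Proposal A 39, Proposal B 0, Proposal C 0, Proposal D 18, Proposal E 9. Proposal A and Proposal D advance.
Runoff: Proposal A is ranked above Proposal D on 48 ballots, Proposal D above Proposal A on 18.

Proposal A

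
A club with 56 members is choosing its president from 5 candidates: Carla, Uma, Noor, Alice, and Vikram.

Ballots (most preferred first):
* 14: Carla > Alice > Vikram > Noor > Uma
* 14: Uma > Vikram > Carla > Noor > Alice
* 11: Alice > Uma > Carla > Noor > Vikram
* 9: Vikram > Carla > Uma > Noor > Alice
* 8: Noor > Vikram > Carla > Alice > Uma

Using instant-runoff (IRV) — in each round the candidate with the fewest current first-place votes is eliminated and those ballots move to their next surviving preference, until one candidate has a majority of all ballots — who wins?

Vikram

Round 1: Carla 14, Uma 14, Noor 8, Alice 11, Vikram 9. Noor eliminated.
Round 2: Carla 14, Uma 14, Alice 11, Vikram 17. Alice eliminated.
Round 3: Carla 14, Uma 25, Vikram 17. Carla eliminated.
Round 4: Uma 25, Vikram 31. Vikram has a majority (≥29).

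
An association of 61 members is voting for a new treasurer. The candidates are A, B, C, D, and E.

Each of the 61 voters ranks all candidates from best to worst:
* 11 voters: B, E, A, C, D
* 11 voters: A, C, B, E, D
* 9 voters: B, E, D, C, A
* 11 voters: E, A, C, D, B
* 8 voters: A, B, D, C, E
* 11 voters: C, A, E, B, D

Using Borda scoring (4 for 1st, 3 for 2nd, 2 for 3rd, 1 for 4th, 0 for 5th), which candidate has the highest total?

A

A: 11×2 + 11×4 + 9×0 + 11×3 + 8×4 + 11×3 = 164
B: 11×4 + 11×2 + 9×4 + 11×0 + 8×3 + 11×1 = 137
C: 11×1 + 11×3 + 9×1 + 11×2 + 8×1 + 11×4 = 127
D: 11×0 + 11×0 + 9×2 + 11×1 + 8×2 + 11×0 = 45
E: 11×3 + 11×1 + 9×3 + 11×4 + 8×0 + 11×2 = 137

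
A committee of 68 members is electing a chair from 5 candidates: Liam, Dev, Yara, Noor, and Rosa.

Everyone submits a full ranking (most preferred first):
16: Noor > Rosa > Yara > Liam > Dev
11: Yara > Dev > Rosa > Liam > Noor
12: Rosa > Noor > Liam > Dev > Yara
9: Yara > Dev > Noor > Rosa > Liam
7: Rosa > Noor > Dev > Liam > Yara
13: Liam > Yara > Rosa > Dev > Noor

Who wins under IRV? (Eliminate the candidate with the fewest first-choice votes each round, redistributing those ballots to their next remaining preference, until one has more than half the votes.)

Round 1: Liam 13, Dev 0, Yara 20, Noor 16, Rosa 19. Dev eliminated.
Round 2: Liam 13, Yara 20, Noor 16, Rosa 19. Liam eliminated.
Round 3: Yara 33, Noor 16, Rosa 19. Noor eliminated.
Round 4: Yara 33, Rosa 35. Rosa has a majority (≥35).

Rosa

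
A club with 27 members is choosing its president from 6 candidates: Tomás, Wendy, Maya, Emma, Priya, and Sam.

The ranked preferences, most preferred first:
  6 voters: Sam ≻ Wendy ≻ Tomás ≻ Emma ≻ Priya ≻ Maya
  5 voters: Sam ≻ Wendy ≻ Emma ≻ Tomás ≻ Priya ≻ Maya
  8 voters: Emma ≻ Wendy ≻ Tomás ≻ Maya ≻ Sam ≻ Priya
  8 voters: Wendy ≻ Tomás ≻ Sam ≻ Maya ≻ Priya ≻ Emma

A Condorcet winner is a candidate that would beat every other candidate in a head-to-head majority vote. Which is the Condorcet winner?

Wendy

Wendy vs Tomás: 27–0
Wendy vs Maya: 27–0
Wendy vs Emma: 19–8
Wendy vs Priya: 27–0
Wendy vs Sam: 16–11
Wendy beats every other candidate.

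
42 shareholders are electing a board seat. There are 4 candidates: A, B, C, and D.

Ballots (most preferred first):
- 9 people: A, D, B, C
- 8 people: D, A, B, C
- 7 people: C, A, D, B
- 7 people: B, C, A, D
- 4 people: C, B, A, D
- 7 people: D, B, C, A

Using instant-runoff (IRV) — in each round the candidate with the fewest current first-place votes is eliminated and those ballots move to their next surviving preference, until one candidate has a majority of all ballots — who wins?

D

Round 1: A 9, B 7, C 11, D 15. B eliminated.
Round 2: A 9, C 18, D 15. A eliminated.
Round 3: C 18, D 24. D has a majority (≥22).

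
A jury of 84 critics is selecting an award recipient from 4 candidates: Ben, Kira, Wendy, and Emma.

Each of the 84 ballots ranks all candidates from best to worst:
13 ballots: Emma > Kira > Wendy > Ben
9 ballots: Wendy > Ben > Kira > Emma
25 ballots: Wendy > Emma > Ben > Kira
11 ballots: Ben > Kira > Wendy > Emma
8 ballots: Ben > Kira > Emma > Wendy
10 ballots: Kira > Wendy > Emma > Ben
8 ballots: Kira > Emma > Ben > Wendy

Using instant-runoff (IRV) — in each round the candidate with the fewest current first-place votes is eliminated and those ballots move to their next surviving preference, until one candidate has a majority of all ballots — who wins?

Round 1: Ben 19, Kira 18, Wendy 34, Emma 13. Emma eliminated.
Round 2: Ben 19, Kira 31, Wendy 34. Ben eliminated.
Round 3: Kira 50, Wendy 34. Kira has a majority (≥43).

Kira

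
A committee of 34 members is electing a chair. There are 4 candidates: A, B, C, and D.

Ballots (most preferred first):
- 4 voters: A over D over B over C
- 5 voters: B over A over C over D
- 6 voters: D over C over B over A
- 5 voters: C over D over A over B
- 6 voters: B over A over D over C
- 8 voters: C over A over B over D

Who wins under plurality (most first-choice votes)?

First-place votes: A 4, B 11, C 13, D 6.

C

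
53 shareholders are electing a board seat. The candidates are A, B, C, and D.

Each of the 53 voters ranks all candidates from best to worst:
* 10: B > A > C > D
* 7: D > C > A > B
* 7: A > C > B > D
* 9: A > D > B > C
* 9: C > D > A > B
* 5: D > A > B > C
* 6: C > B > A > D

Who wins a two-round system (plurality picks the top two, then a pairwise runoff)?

Round 1 first-place votes: A 16, B 10, C 15, D 12. A and C advance.
Runoff: A is ranked above C on 31 ballots, C above A on 22.

A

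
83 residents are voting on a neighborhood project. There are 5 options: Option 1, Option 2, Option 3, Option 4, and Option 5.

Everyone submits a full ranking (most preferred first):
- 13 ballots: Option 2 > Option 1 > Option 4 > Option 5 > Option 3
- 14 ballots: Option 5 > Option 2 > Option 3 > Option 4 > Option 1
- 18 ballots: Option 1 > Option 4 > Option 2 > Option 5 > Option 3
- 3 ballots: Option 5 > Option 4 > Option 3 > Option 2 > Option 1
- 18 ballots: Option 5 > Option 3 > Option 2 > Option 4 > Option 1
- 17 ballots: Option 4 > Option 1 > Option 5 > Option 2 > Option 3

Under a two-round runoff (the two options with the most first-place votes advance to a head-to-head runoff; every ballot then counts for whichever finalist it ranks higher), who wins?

Round 1 first-place votes: Option 1 18, Option 2 13, Option 3 0, Option 4 17, Option 5 35. Option 5 and Option 1 advance.
Runoff: Option 5 is ranked above Option 1 on 35 ballots, Option 1 above Option 5 on 48.

Option 1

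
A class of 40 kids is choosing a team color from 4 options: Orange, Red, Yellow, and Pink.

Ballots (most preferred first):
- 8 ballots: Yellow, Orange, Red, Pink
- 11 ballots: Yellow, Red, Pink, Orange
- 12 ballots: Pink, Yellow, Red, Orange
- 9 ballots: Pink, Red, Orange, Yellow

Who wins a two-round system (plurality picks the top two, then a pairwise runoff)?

Pink

Round 1 first-place votes: Orange 0, Red 0, Yellow 19, Pink 21. Pink and Yellow advance.
Runoff: Pink is ranked above Yellow on 21 ballots, Yellow above Pink on 19.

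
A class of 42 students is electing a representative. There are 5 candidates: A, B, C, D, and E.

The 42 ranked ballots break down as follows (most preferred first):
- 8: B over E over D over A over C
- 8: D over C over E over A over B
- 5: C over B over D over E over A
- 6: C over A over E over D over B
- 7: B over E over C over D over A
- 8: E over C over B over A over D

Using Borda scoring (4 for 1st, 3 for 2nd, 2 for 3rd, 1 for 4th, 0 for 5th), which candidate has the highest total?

A: 8×1 + 8×1 + 5×0 + 6×3 + 7×0 + 8×1 = 42
B: 8×4 + 8×0 + 5×3 + 6×0 + 7×4 + 8×2 = 91
C: 8×0 + 8×3 + 5×4 + 6×4 + 7×2 + 8×3 = 106
D: 8×2 + 8×4 + 5×2 + 6×1 + 7×1 + 8×0 = 71
E: 8×3 + 8×2 + 5×1 + 6×2 + 7×3 + 8×4 = 110

E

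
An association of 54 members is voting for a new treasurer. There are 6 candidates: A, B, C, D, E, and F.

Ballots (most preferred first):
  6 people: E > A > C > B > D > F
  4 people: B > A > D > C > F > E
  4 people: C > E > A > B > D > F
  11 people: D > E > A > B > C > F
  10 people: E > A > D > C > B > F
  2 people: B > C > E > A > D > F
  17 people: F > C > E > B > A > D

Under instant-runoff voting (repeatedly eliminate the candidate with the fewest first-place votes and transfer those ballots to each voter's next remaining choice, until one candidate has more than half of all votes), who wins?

E

Round 1: A 0, B 6, C 4, D 11, E 16, F 17. A eliminated.
Round 2: B 6, C 4, D 11, E 16, F 17. C eliminated.
Round 3: B 6, D 11, E 20, F 17. B eliminated.
Round 4: D 15, E 22, F 17. D eliminated.
Round 5: E 33, F 21. E has a majority (≥28).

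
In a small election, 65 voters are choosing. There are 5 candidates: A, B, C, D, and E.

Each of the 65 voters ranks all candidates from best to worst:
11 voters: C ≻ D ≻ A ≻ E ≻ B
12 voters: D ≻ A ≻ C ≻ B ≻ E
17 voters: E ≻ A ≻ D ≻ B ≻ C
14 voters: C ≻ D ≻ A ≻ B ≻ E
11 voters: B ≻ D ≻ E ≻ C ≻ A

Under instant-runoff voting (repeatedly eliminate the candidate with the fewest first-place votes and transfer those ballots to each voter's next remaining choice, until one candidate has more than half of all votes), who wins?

Round 1: A 0, B 11, C 25, D 12, E 17. A eliminated.
Round 2: B 11, C 25, D 12, E 17. B eliminated.
Round 3: C 25, D 23, E 17. E eliminated.
Round 4: C 25, D 40. D has a majority (≥33).

D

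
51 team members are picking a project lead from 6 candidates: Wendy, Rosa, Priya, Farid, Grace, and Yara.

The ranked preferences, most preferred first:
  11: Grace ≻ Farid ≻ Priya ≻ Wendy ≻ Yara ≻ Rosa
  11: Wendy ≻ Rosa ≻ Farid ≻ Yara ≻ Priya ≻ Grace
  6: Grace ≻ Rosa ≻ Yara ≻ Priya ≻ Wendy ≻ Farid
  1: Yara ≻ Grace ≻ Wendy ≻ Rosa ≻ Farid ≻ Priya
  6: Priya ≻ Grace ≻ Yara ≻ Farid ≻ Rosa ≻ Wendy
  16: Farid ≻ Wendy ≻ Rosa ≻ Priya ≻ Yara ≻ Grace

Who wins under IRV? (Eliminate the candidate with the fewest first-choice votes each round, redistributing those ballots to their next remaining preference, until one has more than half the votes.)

Farid

Round 1: Wendy 11, Rosa 0, Priya 6, Farid 16, Grace 17, Yara 1. Rosa eliminated.
Round 2: Wendy 11, Priya 6, Farid 16, Grace 17, Yara 1. Yara eliminated.
Round 3: Wendy 11, Priya 6, Farid 16, Grace 18. Priya eliminated.
Round 4: Wendy 11, Farid 16, Grace 24. Wendy eliminated.
Round 5: Farid 27, Grace 24. Farid has a majority (≥26).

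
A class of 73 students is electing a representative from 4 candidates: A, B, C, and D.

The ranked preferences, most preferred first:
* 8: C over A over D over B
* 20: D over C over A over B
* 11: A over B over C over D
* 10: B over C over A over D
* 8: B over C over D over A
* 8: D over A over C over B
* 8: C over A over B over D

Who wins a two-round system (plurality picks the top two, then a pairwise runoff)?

Round 1 first-place votes: A 11, B 18, C 16, D 28. D and B advance.
Runoff: D is ranked above B on 36 ballots, B above D on 37.

B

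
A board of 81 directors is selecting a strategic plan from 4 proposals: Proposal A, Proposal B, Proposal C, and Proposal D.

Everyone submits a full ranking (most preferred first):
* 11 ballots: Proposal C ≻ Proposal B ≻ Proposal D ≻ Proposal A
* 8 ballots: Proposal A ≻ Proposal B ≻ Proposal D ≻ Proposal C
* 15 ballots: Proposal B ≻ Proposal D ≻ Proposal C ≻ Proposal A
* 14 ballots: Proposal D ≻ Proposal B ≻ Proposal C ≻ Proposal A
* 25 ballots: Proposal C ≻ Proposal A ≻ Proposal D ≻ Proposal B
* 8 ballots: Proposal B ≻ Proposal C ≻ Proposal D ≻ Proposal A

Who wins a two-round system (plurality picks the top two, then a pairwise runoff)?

Round 1 first-place votes: Proposal A 8, Proposal B 23, Proposal C 36, Proposal D 14. Proposal C and Proposal B advance.
Runoff: Proposal C is ranked above Proposal B on 36 ballots, Proposal B above Proposal C on 45.

Proposal B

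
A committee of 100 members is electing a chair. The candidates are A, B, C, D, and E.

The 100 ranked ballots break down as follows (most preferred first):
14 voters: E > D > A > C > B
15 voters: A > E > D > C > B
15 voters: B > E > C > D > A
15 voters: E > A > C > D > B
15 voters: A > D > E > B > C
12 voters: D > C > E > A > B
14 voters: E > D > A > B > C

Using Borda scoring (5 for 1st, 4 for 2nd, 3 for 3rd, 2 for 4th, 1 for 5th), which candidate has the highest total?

E

A: 14×3 + 15×5 + 15×1 + 15×4 + 15×5 + 12×2 + 14×3 = 333
B: 14×1 + 15×1 + 15×5 + 15×1 + 15×2 + 12×1 + 14×2 = 189
C: 14×2 + 15×2 + 15×3 + 15×3 + 15×1 + 12×4 + 14×1 = 225
D: 14×4 + 15×3 + 15×2 + 15×2 + 15×4 + 12×5 + 14×4 = 337
E: 14×5 + 15×4 + 15×4 + 15×5 + 15×3 + 12×3 + 14×5 = 416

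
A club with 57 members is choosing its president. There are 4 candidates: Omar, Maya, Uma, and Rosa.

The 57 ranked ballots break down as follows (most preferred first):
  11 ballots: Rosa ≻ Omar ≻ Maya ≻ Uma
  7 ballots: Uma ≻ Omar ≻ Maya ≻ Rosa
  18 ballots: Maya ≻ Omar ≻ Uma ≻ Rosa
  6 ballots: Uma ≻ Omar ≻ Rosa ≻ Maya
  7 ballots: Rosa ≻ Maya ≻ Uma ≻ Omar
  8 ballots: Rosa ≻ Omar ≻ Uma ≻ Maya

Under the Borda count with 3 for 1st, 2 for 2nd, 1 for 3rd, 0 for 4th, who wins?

Omar: 11×2 + 7×2 + 18×2 + 6×2 + 7×0 + 8×2 = 100
Maya: 11×1 + 7×1 + 18×3 + 6×0 + 7×2 + 8×0 = 86
Uma: 11×0 + 7×3 + 18×1 + 6×3 + 7×1 + 8×1 = 72
Rosa: 11×3 + 7×0 + 18×0 + 6×1 + 7×3 + 8×3 = 84

Omar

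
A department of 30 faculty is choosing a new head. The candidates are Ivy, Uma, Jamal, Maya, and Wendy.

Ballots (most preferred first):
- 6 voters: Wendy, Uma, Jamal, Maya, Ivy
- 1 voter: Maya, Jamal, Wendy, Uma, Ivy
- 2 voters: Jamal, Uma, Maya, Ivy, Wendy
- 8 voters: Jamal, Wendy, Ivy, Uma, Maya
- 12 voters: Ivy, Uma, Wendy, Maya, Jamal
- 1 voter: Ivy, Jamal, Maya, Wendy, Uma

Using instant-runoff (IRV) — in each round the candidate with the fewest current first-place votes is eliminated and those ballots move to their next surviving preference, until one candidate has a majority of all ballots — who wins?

Jamal

Round 1: Ivy 13, Uma 0, Jamal 10, Maya 1, Wendy 6. Uma eliminated.
Round 2: Ivy 13, Jamal 10, Maya 1, Wendy 6. Maya eliminated.
Round 3: Ivy 13, Jamal 11, Wendy 6. Wendy eliminated.
Round 4: Ivy 13, Jamal 17. Jamal has a majority (≥16).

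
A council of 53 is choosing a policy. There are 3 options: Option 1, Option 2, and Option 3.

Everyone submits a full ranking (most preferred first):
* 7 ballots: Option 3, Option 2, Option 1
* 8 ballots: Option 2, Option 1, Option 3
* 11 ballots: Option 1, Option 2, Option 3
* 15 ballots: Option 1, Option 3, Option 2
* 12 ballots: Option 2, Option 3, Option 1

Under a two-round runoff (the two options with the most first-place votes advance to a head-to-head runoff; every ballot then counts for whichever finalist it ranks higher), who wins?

Option 2

Round 1 first-place votes: Option 1 26, Option 2 20, Option 3 7. Option 1 and Option 2 advance.
Runoff: Option 1 is ranked above Option 2 on 26 ballots, Option 2 above Option 1 on 27.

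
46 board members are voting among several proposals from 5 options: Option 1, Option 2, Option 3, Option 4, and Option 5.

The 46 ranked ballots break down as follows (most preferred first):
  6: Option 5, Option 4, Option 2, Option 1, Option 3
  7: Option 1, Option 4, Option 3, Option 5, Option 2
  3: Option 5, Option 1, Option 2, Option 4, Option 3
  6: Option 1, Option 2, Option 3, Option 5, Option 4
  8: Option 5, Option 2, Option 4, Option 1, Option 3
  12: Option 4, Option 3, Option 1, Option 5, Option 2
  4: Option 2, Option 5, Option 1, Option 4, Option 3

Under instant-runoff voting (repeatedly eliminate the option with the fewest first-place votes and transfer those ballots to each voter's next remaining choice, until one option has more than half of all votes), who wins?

Option 1

Round 1: Option 1 13, Option 2 4, Option 3 0, Option 4 12, Option 5 17. Option 3 eliminated.
Round 2: Option 1 13, Option 2 4, Option 4 12, Option 5 17. Option 2 eliminated.
Round 3: Option 1 13, Option 4 12, Option 5 21. Option 4 eliminated.
Round 4: Option 1 25, Option 5 21. Option 1 has a majority (≥24).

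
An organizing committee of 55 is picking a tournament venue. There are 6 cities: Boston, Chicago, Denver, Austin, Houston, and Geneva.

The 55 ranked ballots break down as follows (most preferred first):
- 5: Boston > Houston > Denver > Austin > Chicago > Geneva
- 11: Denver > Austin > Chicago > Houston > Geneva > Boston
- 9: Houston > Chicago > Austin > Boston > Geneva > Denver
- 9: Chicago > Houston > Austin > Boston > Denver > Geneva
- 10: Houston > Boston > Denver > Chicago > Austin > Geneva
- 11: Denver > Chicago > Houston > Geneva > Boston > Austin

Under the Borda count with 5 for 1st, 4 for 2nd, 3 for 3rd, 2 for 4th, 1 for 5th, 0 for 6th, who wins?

Boston: 5×5 + 11×0 + 9×2 + 9×2 + 10×4 + 11×1 = 112
Chicago: 5×1 + 11×3 + 9×4 + 9×5 + 10×2 + 11×4 = 183
Denver: 5×3 + 11×5 + 9×0 + 9×1 + 10×3 + 11×5 = 164
Austin: 5×2 + 11×4 + 9×3 + 9×3 + 10×1 + 11×0 = 118
Houston: 5×4 + 11×2 + 9×5 + 9×4 + 10×5 + 11×3 = 206
Geneva: 5×0 + 11×1 + 9×1 + 9×0 + 10×0 + 11×2 = 42

Houston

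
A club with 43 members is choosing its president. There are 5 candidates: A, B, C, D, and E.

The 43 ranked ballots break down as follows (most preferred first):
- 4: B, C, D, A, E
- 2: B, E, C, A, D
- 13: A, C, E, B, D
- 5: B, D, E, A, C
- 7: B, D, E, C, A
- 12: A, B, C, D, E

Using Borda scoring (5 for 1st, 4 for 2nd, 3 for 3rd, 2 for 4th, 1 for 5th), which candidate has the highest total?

B

A: 4×2 + 2×2 + 13×5 + 5×2 + 7×1 + 12×5 = 154
B: 4×5 + 2×5 + 13×2 + 5×5 + 7×5 + 12×4 = 164
C: 4×4 + 2×3 + 13×4 + 5×1 + 7×2 + 12×3 = 129
D: 4×3 + 2×1 + 13×1 + 5×4 + 7×4 + 12×2 = 99
E: 4×1 + 2×4 + 13×3 + 5×3 + 7×3 + 12×1 = 99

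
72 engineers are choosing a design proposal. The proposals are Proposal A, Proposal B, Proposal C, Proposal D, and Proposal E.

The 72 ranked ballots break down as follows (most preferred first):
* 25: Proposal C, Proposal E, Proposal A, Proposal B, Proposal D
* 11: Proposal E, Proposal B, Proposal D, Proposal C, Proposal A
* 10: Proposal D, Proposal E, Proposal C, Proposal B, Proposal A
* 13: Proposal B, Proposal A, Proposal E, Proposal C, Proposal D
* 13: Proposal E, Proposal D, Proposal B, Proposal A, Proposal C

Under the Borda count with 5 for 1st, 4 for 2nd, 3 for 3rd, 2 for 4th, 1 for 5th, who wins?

Proposal A: 25×3 + 11×1 + 10×1 + 13×4 + 13×2 = 174
Proposal B: 25×2 + 11×4 + 10×2 + 13×5 + 13×3 = 218
Proposal C: 25×5 + 11×2 + 10×3 + 13×2 + 13×1 = 216
Proposal D: 25×1 + 11×3 + 10×5 + 13×1 + 13×4 = 173
Proposal E: 25×4 + 11×5 + 10×4 + 13×3 + 13×5 = 299

Proposal E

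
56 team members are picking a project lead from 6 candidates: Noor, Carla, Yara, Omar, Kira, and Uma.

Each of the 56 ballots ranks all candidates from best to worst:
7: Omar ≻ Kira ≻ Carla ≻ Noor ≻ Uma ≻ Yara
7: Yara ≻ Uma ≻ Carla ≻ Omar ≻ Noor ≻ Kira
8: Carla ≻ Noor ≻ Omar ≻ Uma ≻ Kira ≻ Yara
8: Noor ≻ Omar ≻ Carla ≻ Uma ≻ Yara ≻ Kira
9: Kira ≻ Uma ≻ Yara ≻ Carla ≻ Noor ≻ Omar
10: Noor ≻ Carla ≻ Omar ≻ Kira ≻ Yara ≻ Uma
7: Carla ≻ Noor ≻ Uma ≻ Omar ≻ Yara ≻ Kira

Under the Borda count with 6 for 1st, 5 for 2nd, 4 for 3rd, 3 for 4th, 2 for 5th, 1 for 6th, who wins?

Noor: 7×3 + 7×2 + 8×5 + 8×6 + 9×2 + 10×6 + 7×5 = 236
Carla: 7×4 + 7×4 + 8×6 + 8×4 + 9×3 + 10×5 + 7×6 = 255
Yara: 7×1 + 7×6 + 8×1 + 8×2 + 9×4 + 10×2 + 7×2 = 143
Omar: 7×6 + 7×3 + 8×4 + 8×5 + 9×1 + 10×4 + 7×3 = 205
Kira: 7×5 + 7×1 + 8×2 + 8×1 + 9×6 + 10×3 + 7×1 = 157
Uma: 7×2 + 7×5 + 8×3 + 8×3 + 9×5 + 10×1 + 7×4 = 180

Carla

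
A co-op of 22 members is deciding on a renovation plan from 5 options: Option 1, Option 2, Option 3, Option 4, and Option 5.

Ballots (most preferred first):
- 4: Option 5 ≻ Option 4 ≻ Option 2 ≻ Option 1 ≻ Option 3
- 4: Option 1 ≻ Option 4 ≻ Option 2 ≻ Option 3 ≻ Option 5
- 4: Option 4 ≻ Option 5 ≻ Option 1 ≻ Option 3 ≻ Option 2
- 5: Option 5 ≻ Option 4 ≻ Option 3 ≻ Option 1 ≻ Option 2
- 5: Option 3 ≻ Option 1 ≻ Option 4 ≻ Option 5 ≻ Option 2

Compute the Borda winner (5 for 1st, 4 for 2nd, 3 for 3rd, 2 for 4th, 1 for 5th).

Option 4

Option 1: 4×2 + 4×5 + 4×3 + 5×2 + 5×4 = 70
Option 2: 4×3 + 4×3 + 4×1 + 5×1 + 5×1 = 38
Option 3: 4×1 + 4×2 + 4×2 + 5×3 + 5×5 = 60
Option 4: 4×4 + 4×4 + 4×5 + 5×4 + 5×3 = 87
Option 5: 4×5 + 4×1 + 4×4 + 5×5 + 5×2 = 75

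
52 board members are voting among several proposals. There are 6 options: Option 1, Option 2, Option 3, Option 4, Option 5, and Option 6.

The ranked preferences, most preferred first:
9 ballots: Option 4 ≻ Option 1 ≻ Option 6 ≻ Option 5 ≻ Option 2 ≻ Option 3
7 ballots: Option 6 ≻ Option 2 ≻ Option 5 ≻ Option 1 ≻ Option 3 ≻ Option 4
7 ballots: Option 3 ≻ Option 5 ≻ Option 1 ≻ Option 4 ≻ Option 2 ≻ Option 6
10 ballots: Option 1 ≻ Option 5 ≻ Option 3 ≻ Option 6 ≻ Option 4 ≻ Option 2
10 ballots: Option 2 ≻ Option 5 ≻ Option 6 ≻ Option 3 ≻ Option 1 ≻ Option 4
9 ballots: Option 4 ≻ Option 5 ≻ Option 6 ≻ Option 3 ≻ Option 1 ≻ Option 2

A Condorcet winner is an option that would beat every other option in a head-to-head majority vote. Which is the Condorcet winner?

Option 5

Option 5 vs Option 1: 33–19
Option 5 vs Option 2: 35–17
Option 5 vs Option 3: 45–7
Option 5 vs Option 4: 34–18
Option 5 vs Option 6: 36–16
Option 5 beats every other option.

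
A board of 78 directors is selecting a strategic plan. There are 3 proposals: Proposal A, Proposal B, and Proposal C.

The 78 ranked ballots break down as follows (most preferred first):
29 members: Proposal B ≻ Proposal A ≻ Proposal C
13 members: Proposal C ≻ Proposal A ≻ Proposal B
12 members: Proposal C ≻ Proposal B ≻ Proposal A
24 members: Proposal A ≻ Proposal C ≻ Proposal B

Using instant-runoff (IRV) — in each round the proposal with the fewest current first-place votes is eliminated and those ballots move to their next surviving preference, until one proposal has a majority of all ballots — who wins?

Proposal C

Round 1: Proposal A 24, Proposal B 29, Proposal C 25. Proposal A eliminated.
Round 2: Proposal B 29, Proposal C 49. Proposal C has a majority (≥40).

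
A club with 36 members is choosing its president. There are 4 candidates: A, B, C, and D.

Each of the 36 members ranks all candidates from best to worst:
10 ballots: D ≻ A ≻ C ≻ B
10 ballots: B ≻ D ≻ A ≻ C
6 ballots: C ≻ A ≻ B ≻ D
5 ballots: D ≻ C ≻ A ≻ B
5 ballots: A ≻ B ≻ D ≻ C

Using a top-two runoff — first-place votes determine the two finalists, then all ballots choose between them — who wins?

Round 1 first-place votes: A 5, B 10, C 6, D 15. D and B advance.
Runoff: D is ranked above B on 15 ballots, B above D on 21.

B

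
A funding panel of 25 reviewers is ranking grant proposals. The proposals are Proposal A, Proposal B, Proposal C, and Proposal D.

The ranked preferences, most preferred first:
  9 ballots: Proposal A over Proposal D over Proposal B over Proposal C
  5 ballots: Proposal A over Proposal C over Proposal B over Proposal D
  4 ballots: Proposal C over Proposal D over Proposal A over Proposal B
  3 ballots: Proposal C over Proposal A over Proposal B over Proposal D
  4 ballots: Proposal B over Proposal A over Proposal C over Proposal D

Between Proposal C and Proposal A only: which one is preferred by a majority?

Proposal A

Proposal C is ranked above Proposal A on 7 ballots; Proposal A above Proposal C on 18.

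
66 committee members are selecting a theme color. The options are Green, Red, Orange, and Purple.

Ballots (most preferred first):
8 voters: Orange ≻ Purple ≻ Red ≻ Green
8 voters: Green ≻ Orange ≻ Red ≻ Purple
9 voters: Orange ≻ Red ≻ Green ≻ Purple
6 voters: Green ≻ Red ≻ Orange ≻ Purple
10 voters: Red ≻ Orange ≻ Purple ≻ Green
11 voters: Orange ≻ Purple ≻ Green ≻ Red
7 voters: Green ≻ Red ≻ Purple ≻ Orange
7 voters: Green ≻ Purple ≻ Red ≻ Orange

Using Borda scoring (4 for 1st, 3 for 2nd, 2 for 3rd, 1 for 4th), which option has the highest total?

Orange

Green: 8×1 + 8×4 + 9×2 + 6×4 + 10×1 + 11×2 + 7×4 + 7×4 = 170
Red: 8×2 + 8×2 + 9×3 + 6×3 + 10×4 + 11×1 + 7×3 + 7×2 = 163
Orange: 8×4 + 8×3 + 9×4 + 6×2 + 10×3 + 11×4 + 7×1 + 7×1 = 192
Purple: 8×3 + 8×1 + 9×1 + 6×1 + 10×2 + 11×3 + 7×2 + 7×3 = 135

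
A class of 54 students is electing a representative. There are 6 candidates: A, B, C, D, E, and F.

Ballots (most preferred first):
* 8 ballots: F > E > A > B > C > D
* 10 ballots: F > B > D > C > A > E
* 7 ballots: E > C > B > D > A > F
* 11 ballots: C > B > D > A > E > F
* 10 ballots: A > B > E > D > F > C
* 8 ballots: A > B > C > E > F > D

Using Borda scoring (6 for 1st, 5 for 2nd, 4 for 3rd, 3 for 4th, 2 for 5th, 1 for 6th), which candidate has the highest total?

B

A: 8×4 + 10×2 + 7×2 + 11×3 + 10×6 + 8×6 = 207
B: 8×3 + 10×5 + 7×4 + 11×5 + 10×5 + 8×5 = 247
C: 8×2 + 10×3 + 7×5 + 11×6 + 10×1 + 8×4 = 189
D: 8×1 + 10×4 + 7×3 + 11×4 + 10×3 + 8×1 = 151
E: 8×5 + 10×1 + 7×6 + 11×2 + 10×4 + 8×3 = 178
F: 8×6 + 10×6 + 7×1 + 11×1 + 10×2 + 8×2 = 162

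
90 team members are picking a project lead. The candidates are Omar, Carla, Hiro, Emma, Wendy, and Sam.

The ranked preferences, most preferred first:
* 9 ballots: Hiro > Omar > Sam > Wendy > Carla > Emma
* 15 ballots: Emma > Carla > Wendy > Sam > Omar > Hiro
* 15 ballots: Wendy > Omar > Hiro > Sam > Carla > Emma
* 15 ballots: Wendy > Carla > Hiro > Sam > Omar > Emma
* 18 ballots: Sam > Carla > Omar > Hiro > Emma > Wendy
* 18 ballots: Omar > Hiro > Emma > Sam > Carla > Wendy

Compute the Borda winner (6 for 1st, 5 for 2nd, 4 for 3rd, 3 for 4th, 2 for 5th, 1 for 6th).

Omar

Omar: 9×5 + 15×2 + 15×5 + 15×2 + 18×4 + 18×6 = 360
Carla: 9×2 + 15×5 + 15×2 + 15×5 + 18×5 + 18×2 = 324
Hiro: 9×6 + 15×1 + 15×4 + 15×4 + 18×3 + 18×5 = 333
Emma: 9×1 + 15×6 + 15×1 + 15×1 + 18×2 + 18×4 = 237
Wendy: 9×3 + 15×4 + 15×6 + 15×6 + 18×1 + 18×1 = 303
Sam: 9×4 + 15×3 + 15×3 + 15×3 + 18×6 + 18×3 = 333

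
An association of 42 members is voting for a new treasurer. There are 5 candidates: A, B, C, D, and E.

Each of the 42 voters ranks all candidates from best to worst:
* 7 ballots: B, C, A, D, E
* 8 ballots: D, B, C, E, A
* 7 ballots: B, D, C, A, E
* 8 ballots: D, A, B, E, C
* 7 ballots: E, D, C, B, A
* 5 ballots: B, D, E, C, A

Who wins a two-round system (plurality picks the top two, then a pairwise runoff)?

Round 1 first-place votes: A 0, B 19, C 0, D 16, E 7. B and D advance.
Runoff: B is ranked above D on 19 ballots, D above B on 23.

D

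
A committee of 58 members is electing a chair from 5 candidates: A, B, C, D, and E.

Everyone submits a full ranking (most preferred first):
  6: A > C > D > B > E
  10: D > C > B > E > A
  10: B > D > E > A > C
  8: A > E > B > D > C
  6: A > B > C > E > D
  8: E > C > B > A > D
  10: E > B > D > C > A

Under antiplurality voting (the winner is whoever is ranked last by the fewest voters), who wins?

B

Last-place votes: A 20, B 0, C 18, D 14, E 6.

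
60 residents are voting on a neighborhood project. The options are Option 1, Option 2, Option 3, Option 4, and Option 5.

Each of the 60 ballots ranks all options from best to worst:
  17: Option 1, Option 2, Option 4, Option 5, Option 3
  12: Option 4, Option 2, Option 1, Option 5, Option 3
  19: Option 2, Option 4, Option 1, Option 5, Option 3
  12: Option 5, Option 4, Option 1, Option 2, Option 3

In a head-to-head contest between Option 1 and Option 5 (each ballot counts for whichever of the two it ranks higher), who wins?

Option 1

Option 1 is ranked above Option 5 on 48 ballots; Option 5 above Option 1 on 12.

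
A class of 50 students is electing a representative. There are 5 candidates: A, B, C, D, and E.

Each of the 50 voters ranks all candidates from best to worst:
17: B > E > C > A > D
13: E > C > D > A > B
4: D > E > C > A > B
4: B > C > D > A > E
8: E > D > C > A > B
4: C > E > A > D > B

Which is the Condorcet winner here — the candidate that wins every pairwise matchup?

E vs A: 46–4
E vs B: 29–21
E vs C: 42–8
E vs D: 42–8
E beats every other candidate.

E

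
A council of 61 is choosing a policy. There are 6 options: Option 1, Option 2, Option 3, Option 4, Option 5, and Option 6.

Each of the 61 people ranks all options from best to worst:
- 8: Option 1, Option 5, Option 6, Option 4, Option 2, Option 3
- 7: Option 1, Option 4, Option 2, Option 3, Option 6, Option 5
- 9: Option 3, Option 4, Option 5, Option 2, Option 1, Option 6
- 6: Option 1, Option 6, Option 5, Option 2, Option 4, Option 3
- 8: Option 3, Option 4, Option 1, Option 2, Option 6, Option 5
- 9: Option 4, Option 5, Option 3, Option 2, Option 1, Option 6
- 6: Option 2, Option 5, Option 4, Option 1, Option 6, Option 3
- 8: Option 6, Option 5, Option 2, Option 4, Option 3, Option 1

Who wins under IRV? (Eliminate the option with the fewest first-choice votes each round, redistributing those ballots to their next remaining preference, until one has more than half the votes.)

Option 4

Round 1: Option 1 21, Option 2 6, Option 3 17, Option 4 9, Option 5 0, Option 6 8. Option 5 eliminated.
Round 2: Option 1 21, Option 2 6, Option 3 17, Option 4 9, Option 6 8. Option 2 eliminated.
Round 3: Option 1 21, Option 3 17, Option 4 15, Option 6 8. Option 6 eliminated.
Round 4: Option 1 21, Option 3 17, Option 4 23. Option 3 eliminated.
Round 5: Option 1 21, Option 4 40. Option 4 has a majority (≥31).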